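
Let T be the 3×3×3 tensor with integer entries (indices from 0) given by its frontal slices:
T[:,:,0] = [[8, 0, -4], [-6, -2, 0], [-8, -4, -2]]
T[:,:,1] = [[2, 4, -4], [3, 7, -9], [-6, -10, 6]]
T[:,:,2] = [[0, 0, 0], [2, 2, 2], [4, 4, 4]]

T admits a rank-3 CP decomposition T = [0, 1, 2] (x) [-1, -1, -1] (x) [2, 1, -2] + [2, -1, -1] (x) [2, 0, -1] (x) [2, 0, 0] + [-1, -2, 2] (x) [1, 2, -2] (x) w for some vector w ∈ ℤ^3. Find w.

Subtract the known terms from T to get the rank-1 residual R = [-1, -2, 2] (x) [1, 2, -2] (x) w, so R[i,j,k] = a[i]·b[j]·w[k]. Pick indices with nonzero a[0]·b[0] = (-1)·(1) = -1. Only the fibre through (0,0,·) is needed: R[0,0,:] = T[0,0,:] − Σₗ aₗ[0]bₗ[0]cₗ = [8, 2, 0] − (0)·(-1)·[2, 1, -2] − (2)·(2)·[2, 0, 0] = [0, 2, 0]. Then w[k] = R[0,0,k] / -1 for each k, giving w = [0, 2, 0] / -1 = [0, -2, 0].

w = [0, -2, 0]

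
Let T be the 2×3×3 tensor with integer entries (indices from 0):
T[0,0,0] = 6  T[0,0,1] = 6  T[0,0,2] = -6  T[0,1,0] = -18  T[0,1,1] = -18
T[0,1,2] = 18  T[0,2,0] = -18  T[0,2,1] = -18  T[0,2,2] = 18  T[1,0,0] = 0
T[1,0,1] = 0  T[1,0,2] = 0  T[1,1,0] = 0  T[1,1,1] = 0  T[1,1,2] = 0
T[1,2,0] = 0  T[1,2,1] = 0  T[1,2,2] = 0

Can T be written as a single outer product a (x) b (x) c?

The mode-1 fibre T[:,0,0] = [6, 0] gives a = [1, 0] (primitive direction); the mode-2 fibre T[0,:,0] = [6, -18, -18] gives b = [1, -3, -3]; then c[k] = T[0,0,k] / (a[0]·b[0]) = [6, 6, -6] / 1 = [6, 6, -6].
Expanding [1, 0] (x) [1, -3, -3] (x) [6, 6, -6] reproduces all 18 entries of T, so T = [1, 0] (x) [1, -3, -3] (x) [6, 6, -6] and rank(T) ≤ 1.
Equivalently every frontal slice T[:,:,k] is c[k] times the rank-1 matrix [1, 0] (x) [1, -3, -3]. So T has rank 1 (it is nonzero).

Yes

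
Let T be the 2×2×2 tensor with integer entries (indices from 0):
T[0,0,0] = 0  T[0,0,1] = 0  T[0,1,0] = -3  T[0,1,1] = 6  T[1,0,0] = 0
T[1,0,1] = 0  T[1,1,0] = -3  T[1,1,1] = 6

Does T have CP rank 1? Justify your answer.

If T = a ⊗ b ⊗ c then every fibre of T is a multiple of the corresponding factor, so read the factors off the fibres through the nonzero entry T[0,1,0] = -3.
The mode-1 fibre T[:,1,0] = [-3, -3] gives a = [1, 1] (primitive direction); the mode-2 fibre T[0,:,0] = [0, -3] gives b = [0, 1]; then c[k] = T[0,1,k] / (a[0]·b[1]) = [-3, 6] / 1 = [-3, 6].
Expanding [1, 1] ⊗ [0, 1] ⊗ [-3, 6] reproduces all 8 entries of T, so T = [1, 1] ⊗ [0, 1] ⊗ [-3, 6] and rank(T) ≤ 1.
Equivalently every frontal slice T[:,:,k] is c[k] times the rank-1 matrix [1, 1] ⊗ [0, 1]. So T has rank 1 (it is nonzero).

Yes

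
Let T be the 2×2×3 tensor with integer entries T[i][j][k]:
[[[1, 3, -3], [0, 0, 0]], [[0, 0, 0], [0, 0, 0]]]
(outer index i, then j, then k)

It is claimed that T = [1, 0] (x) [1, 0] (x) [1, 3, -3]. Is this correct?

Yes

Reconstruct entrywise from the claimed factors. For example, T[1,1,2] = 0 and Σₗ aₗ[1]bₗ[1]cₗ[2] = (0)·(0)·(-3) = 0; checking all 12 entries, every one matches. The claim holds.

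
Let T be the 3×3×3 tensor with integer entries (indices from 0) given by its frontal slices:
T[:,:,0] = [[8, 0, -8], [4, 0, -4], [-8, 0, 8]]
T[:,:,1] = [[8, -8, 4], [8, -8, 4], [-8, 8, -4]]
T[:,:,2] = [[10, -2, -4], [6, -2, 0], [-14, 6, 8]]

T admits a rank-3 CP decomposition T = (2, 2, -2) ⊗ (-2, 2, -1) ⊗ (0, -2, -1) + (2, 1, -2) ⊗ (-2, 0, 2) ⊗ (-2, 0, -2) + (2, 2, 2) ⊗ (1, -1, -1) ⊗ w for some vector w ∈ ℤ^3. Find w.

w = (0, 0, -1)

Subtract the known terms from T to get the rank-1 residual R = (2, 2, 2) ⊗ (1, -1, -1) ⊗ w, so R[i,j,k] = a[i]·b[j]·w[k]. Pick indices with nonzero a[0]·b[0] = (2)·(1) = 2. Only the fibre through (0,0,·) is needed: R[0,0,:] = T[0,0,:] − Σₗ aₗ[0]bₗ[0]cₗ = [8, 8, 10] − (2)·(-2)·(0, -2, -1) − (2)·(-2)·(-2, 0, -2) = [0, 0, -2]. Then w[k] = R[0,0,k] / 2 for each k, giving w = [0, 0, -2] / 2 = (0, 0, -1).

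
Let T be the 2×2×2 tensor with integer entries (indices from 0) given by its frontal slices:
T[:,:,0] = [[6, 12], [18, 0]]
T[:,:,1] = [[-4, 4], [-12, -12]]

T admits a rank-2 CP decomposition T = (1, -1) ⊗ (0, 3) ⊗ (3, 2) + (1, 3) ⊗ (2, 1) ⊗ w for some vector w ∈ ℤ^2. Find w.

w = (3, -2)

Subtract the known terms from T to get the rank-1 residual R = (1, 3) ⊗ (2, 1) ⊗ w, so R[i,j,k] = a[i]·b[j]·w[k]. Pick indices with nonzero a[0]·b[0] = (1)·(2) = 2. Only the fibre through (0,0,·) is needed: R[0,0,:] = T[0,0,:] − Σₗ aₗ[0]bₗ[0]cₗ = [6, -4] − (1)·(0)·(3, 2) = [6, -4]. Then w[k] = R[0,0,k] / 2 for each k, giving w = [6, -4] / 2 = (3, -2).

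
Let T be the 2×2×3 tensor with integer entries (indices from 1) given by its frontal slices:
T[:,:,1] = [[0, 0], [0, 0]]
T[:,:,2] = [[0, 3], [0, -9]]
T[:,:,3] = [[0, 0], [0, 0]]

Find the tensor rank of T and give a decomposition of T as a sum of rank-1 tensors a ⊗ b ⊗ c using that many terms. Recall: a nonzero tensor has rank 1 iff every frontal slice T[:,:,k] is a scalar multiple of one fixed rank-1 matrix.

Lower bound: T ≠ 0 (e.g. T[1,2,2] = 3), so rank(T) ≥ 1.
Upper bound: if T = a ⊗ b ⊗ c then every fibre of T is a multiple of the corresponding factor, so read the factors off the fibres through the nonzero entry T[1,2,2] = 3.
The mode-1 fibre T[:,2,2] = [3, -9] gives a = (1, -3) (primitive direction); the mode-2 fibre T[1,:,2] = [0, 3] gives b = (0, 1); then c[k] = T[1,2,k] / (a[1]·b[2]) = [0, 3, 0] / 1 = (0, 3, 0).
Expanding (1, -3) ⊗ (0, 1) ⊗ (0, 3, 0) reproduces all 12 entries of T, so T = (1, -3) ⊗ (0, 1) ⊗ (0, 3, 0) and rank(T) ≤ 1.
These bounds meet, so rank(T) = 1.

rank(T) = 1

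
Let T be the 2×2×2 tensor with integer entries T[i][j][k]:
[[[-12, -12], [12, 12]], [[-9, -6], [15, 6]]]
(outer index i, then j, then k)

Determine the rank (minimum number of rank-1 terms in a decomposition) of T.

Lower bound: the mode-2 unfolding of T (rows indexed by j, columns by (i,k) = (0,0), (0,1), (1,0), (1,1)) is [[-12, -12, -9, -6], [12, 12, 15, 6]].
There the 2×2 minor on rows j ∈ {0, 1}, columns (i,k) ∈ {(0,0), (1,0)} is det [[-12, -9], [12, 15]] = -72 ≠ 0, so this unfolding has rank ≥ 2; CP rank is at least every unfolding rank, so rank(T) ≥ 2. (This is only a lower bound: in general the CP rank may exceed every unfolding rank, so we still need to exhibit 2 rank-1 terms summing to T.)
Upper bound — finding two terms. Write S_k = T[:,:,k] for the frontal slices: S₀ = [[-12, 12], [-9, 15]], S₁ = [[-12, 12], [-6, 6]].
If T = a₁ ⊗ b₁ ⊗ c₁ + a₂ ⊗ b₂ ⊗ c₂ then each S_k = c₁[k]·a₁b₁ᵀ + c₂[k]·a₂b₂ᵀ. S₀ and S₁ are linearly independent, so a₁b₁ᵀ and a₂b₂ᵀ must span the same plane of matrices: they are the rank-1 matrices of the form x·S₀ + y·S₁.
det(x·S₀ + y·S₁) is −72·x² − 72·xy = (-72)·(x + y)(x), vanishing at (x:y) = (1:-1) and (0:1).
M₁ = S₀ − S₁ = [[0, 0], [-3, 9]] = (-3)·[0, 1][1, -3]ᵀ and M₂ = S₁ = [[-12, 12], [-6, 6]] = (-6)·[2, 1][1, -1]ᵀ, so take a₁ = [0, 1], b₁ = [1, -3], a₂ = [2, 1], b₂ = [1, -1].
Each slice is an integer combination of E₁ = a₁b₁ᵀ and E₂ = a₂b₂ᵀ: S₀ = −3·E₁ − 6·E₂, S₁ = −6·E₂; reading off coefficients, c₁ = [-3, 0] and c₂ = [-6, -6].
Hence T = [0, 1] ⊗ [1, -3] ⊗ [-3, 0] + [2, 1] ⊗ [1, -1] ⊗ [-6, -6], so rank(T) ≤ 2.
These bounds meet, so rank(T) = 2.

2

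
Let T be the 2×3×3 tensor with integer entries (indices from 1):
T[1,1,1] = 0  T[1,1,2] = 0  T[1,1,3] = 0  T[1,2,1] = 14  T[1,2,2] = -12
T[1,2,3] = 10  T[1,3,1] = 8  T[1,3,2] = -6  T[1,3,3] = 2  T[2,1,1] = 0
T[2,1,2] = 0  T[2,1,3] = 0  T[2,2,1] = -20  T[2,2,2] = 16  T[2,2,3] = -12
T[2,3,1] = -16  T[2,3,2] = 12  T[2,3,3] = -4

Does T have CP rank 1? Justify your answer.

The mode-3 unfolding of T (rows indexed by k, columns by (i,j) = (1,1), (1,2), (1,3), (2,1), (2,2), (2,3)) is [[0, 14, 8, 0, -20, -16], [0, -12, -6, 0, 16, 12], [0, 10, 2, 0, -12, -4]].
There the 3×3 minor on rows k ∈ {1, 2, 3}, columns (i,j) ∈ {(1,2), (1,3), (2,2)} is det [[14, 8, -20], [-12, -6, 16], [10, 2, -12]] = -32 ≠ 0, so this unfolding has rank ≥ 3; CP rank is at least every unfolding rank, so rank(T) ≥ 3.
In particular rank(T) ≥ 3 > 1, so T is not rank-1.

No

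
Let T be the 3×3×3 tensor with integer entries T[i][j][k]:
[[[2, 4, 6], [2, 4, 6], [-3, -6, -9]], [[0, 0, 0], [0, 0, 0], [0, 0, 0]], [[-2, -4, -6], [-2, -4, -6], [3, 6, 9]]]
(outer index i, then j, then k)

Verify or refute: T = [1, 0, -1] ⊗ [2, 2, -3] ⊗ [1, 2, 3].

Reconstruct entrywise from the claimed factors. For example, T[1,2,0] = 0 and Σₗ aₗ[1]bₗ[2]cₗ[0] = (0)·(-3)·(1) = 0; checking all 27 entries, every one matches. The claim holds.

Yes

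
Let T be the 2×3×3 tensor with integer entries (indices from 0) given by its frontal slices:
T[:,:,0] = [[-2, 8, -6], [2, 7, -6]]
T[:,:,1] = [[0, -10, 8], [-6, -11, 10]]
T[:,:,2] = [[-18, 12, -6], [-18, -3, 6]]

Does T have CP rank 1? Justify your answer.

The mode-1 unfolding of T (rows indexed by i, columns by (j,k) = (0,0), (0,1), (0,2), (1,0), (1,1), (1,2), (2,0), (2,1), (2,2)) is [[-2, 0, -18, 8, -10, 12, -6, 8, -6], [2, -6, -18, 7, -11, -3, -6, 10, 6]].
There the 2×2 minor on rows i ∈ {0, 1}, columns (j,k) ∈ {(0,0), (0,1)} is det [[-2, 0], [2, -6]] = 12 ≠ 0, so this unfolding has rank ≥ 2; CP rank is at least every unfolding rank, so rank(T) ≥ 2.
In particular rank(T) ≥ 2 > 1, so T is not rank-1.

No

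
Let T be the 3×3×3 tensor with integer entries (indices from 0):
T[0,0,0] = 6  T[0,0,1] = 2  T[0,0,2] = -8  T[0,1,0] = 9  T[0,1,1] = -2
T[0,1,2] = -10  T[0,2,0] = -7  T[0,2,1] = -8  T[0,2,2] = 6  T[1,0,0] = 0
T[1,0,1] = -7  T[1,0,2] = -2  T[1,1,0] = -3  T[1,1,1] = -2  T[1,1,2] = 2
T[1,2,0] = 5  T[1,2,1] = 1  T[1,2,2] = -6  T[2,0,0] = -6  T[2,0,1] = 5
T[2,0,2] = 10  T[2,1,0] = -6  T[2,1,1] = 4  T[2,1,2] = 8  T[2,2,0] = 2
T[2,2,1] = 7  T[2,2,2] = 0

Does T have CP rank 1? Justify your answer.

The mode-2 unfolding of T (rows indexed by j, columns by (i,k) = (0,0), (0,1), (0,2), (1,0), (1,1), (1,2), (2,0), (2,1), (2,2)) is [[6, 2, -8, 0, -7, -2, -6, 5, 10], [9, -2, -10, -3, -2, 2, -6, 4, 8], [-7, -8, 6, 5, 1, -6, 2, 7, 0]].
There the 3×3 minor on rows j ∈ {0, 1, 2}, columns (i,k) ∈ {(0,0), (0,1), (0,2)} is det [[6, 2, -8], [9, -2, -10], [-7, -8, 6]] = 168 ≠ 0, so this unfolding has rank ≥ 3; CP rank is at least every unfolding rank, so rank(T) ≥ 3.
In particular rank(T) ≥ 3 > 1, so T is not rank-1.

No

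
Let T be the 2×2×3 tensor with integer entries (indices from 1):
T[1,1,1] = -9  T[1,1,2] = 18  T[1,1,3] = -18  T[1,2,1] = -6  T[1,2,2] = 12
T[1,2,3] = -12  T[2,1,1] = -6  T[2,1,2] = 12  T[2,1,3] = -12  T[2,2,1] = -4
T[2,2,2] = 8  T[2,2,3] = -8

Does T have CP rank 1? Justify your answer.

If T = a ⊗ b ⊗ c then every fibre of T is a multiple of the corresponding factor, so read the factors off the fibres through the nonzero entry T[1,1,1] = -9.
The mode-1 fibre T[:,1,1] = [-9, -6] gives a = [3, 2] (primitive direction); the mode-2 fibre T[1,:,1] = [-9, -6] gives b = [3, 2]; then c[k] = T[1,1,k] / (a[1]·b[1]) = [-9, 18, -18] / 9 = [-1, 2, -2].
Expanding [3, 2] ⊗ [3, 2] ⊗ [-1, 2, -2] reproduces all 12 entries of T, so T = [3, 2] ⊗ [3, 2] ⊗ [-1, 2, -2] and rank(T) ≤ 1.
Equivalently every frontal slice T[:,:,k] is c[k] times the rank-1 matrix [3, 2] ⊗ [3, 2]. So T has rank 1 (it is nonzero).

Yes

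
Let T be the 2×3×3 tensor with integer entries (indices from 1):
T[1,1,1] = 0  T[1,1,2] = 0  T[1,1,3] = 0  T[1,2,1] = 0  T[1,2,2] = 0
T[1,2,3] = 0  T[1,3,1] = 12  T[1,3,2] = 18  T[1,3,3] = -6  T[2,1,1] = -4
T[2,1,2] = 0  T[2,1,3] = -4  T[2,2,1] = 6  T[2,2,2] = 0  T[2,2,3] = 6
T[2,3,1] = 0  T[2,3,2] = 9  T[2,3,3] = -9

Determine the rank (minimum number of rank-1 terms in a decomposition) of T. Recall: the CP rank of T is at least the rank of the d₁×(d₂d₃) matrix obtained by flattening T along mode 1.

Lower bound: in the mode-2 unfolding of T (rows indexed by j, columns by (i,k)) the 2×2 minor on rows j ∈ {1, 3}, columns (i,k) ∈ {(1,1), (2,1)} is det [[0, -4], [12, 0]] = 48 ≠ 0, so that unfolding has rank ≥ 2 and hence rank(T) ≥ 2 (CP rank is at least every unfolding rank, though it can be larger).
Upper bound: with S_k = T[:,:,k], the two rank-1 terms a₁b₁ᵀ, a₂b₂ᵀ are the rank-1 members of the pencil x·S₁ + y·S₂.
The 2×2 minor of x·S₁ + y·S₂ on rows {1,2}, columns {1,3} is 48·x² + 72·xy = 24·(2·x + 3·y)(x), vanishing at (x:y) = (3:-2) and (0:1).
M₁ = 3·S₁ − 2·S₂ = [[0, 0, 0], [-12, 18, -18]] = (-6)·[0, 1][2, -3, 3]ᵀ and M₂ = S₂ = [[0, 0, 18], [0, 0, 9]] = 9·[2, 1][0, 0, 1]ᵀ, so take a₁ = [0, 1], b₁ = [2, -3, 3], a₂ = [2, 1], b₂ = [0, 0, 1].
Each slice is an integer combination of E₁ = a₁b₁ᵀ and E₂ = a₂b₂ᵀ: S₁ = −2·E₁ + 6·E₂, S₂ = 9·E₂, S₃ = −2·E₁ − 3·E₂; reading off coefficients, c₁ = [-2, 0, -2] and c₂ = [6, 9, -3].
Hence T = [0, 1] ⊗ [2, -3, 3] ⊗ [-2, 0, -2] + [2, 1] ⊗ [0, 0, 1] ⊗ [6, 9, -3], so rank(T) ≤ 2.
These bounds meet, so rank(T) = 2.

2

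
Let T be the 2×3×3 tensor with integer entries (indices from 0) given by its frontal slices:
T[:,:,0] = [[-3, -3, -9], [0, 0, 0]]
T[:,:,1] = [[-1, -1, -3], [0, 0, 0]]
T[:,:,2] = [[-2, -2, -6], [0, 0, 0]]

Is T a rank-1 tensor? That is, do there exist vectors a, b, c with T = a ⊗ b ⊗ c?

If T = a ⊗ b ⊗ c then every fibre of T is a multiple of the corresponding factor, so read the factors off the fibres through the nonzero entry T[0,0,0] = -3.
The mode-1 fibre T[:,0,0] = [-3, 0] gives a = [1, 0] (primitive direction); the mode-2 fibre T[0,:,0] = [-3, -3, -9] gives b = [1, 1, 3]; then c[k] = T[0,0,k] / (a[0]·b[0]) = [-3, -1, -2] / 1 = [-3, -1, -2].
Expanding [1, 0] ⊗ [1, 1, 3] ⊗ [-3, -1, -2] reproduces all 18 entries of T, so T = [1, 0] ⊗ [1, 1, 3] ⊗ [-3, -1, -2] and rank(T) ≤ 1.
Equivalently every frontal slice T[:,:,k] is c[k] times the rank-1 matrix [1, 0] ⊗ [1, 1, 3]. So T has rank 1 (it is nonzero).

Yes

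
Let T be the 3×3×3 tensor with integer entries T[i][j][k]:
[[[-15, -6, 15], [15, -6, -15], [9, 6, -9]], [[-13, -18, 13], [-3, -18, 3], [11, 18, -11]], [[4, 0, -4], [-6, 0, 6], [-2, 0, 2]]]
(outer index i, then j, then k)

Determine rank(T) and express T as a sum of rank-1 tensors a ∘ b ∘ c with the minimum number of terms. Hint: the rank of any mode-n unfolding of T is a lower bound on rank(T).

Lower bound: the mode-2 unfolding of T (rows indexed by j, columns by (i,k) = (0,0), (0,1), (0,2), (1,0), (1,1), (1,2), (2,0), (2,1), (2,2)) is [[-15, -6, 15, -13, -18, 13, 4, 0, -4], [15, -6, -15, -3, -18, 3, -6, 0, 6], [9, 6, -9, 11, 18, -11, -2, 0, 2]].
There the 2×2 minor on rows j ∈ {0, 1}, columns (i,k) ∈ {(0,0), (0,1)} is det [[-15, -6], [15, -6]] = 180 ≠ 0, so this unfolding has rank ≥ 2; CP rank is at least every unfolding rank, so rank(T) ≥ 2. (Flattening ranks never certify an upper bound on CP rank; for that we must actually write T with 2 rank-1 terms.)
Upper bound — finding two terms. Write S_k = T[:,:,k] for the frontal slices: S₀ = [[-15, 15, 9], [-13, -3, 11], [4, -6, -2]], S₁ = [[-6, -6, 6], [-18, -18, 18], [0, 0, 0]], S₂ = [[15, -15, -9], [13, 3, -11], [-4, 6, 2]].
If T = a₁ ∘ b₁ ∘ c₁ + a₂ ∘ b₂ ∘ c₂ then each S_k = c₁[k]·a₁b₁ᵀ + c₂[k]·a₂b₂ᵀ. S₀ and S₁ are linearly independent, so a₁b₁ᵀ and a₂b₂ᵀ must span the same plane of matrices: they are the rank-1 matrices of the form x·S₀ + y·S₁.
The 2×2 minor of x·S₀ + y·S₁ on rows {0,1}, columns {0,1} is 240·x² + 480·xy = 240·(x + 2·y)(x), vanishing at (x:y) = (2:-1) and (0:1).
M₁ = 2·S₀ − S₁ = [[-24, 36, 12], [-8, 12, 4], [8, -12, -4]] = (-4)·[3, 1, -1][2, -3, -1]ᵀ and M₂ = S₁ = [[-6, -6, 6], [-18, -18, 18], [0, 0, 0]] = (-6)·[1, 3, 0][1, 1, -1]ᵀ, so take a₁ = [3, 1, -1], b₁ = [2, -3, -1], a₂ = [1, 3, 0], b₂ = [1, 1, -1].
Each slice is an integer combination of E₁ = a₁b₁ᵀ and E₂ = a₂b₂ᵀ: S₀ = −2·E₁ − 3·E₂, S₁ = −6·E₂, S₂ = 2·E₁ + 3·E₂; reading off coefficients, c₁ = [-2, 0, 2] and c₂ = [-3, -6, 3].
Hence T = [3, 1, -1] ∘ [2, -3, -1] ∘ [-2, 0, 2] + [1, 3, 0] ∘ [1, 1, -1] ∘ [-3, -6, 3], so rank(T) ≤ 2.
These bounds meet, so rank(T) = 2.
Check entry T[0,1,2] = -15: (3)·(-3)·(2) + (1)·(1)·(3) = -15.

rank(T) = 2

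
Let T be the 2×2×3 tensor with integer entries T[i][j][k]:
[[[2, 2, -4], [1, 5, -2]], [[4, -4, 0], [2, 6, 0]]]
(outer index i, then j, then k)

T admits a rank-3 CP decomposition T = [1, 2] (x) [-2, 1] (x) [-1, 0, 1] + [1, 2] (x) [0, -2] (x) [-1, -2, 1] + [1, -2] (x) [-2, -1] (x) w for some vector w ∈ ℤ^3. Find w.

Subtract the known terms from T to get the rank-1 residual R = [1, -2] (x) [-2, -1] (x) w, so R[i,j,k] = a[i]·b[j]·w[k]. Pick indices with nonzero a[0]·b[0] = (1)·(-2) = -2. Only the fibre through (0,0,·) is needed: R[0,0,:] = T[0,0,:] − Σₗ aₗ[0]bₗ[0]cₗ = [2, 2, -4] − (1)·(-2)·[-1, 0, 1] − (1)·(0)·[-1, -2, 1] = [0, 2, -2]. Then w[k] = R[0,0,k] / -2 for each k, giving w = [0, 2, -2] / -2 = [0, -1, 1].

w = [0, -1, 1]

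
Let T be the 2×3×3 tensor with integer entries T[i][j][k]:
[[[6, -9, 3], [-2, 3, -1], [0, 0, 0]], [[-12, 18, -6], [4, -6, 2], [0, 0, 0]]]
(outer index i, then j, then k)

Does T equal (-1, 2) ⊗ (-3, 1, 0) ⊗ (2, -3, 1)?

Yes

Reconstruct entrywise from the claimed factors. For example, T[1,2,0] = 0 and Σₗ aₗ[1]bₗ[2]cₗ[0] = (2)·(0)·(2) = 0; checking all 18 entries, every one matches. The claim holds.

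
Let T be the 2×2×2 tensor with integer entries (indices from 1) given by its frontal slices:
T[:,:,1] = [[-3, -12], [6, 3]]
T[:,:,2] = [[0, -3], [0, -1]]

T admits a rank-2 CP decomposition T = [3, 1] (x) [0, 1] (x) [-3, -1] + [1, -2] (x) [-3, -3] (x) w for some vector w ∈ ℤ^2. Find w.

Subtract the known terms from T to get the rank-1 residual R = [1, -2] (x) [-3, -3] (x) w, so R[i,j,k] = a[i]·b[j]·w[k]. Pick indices with nonzero a[1]·b[1] = (1)·(-3) = -3. Only the fibre through (1,1,·) is needed: R[1,1,:] = T[1,1,:] − Σₗ aₗ[1]bₗ[1]cₗ = [-3, 0] − (3)·(0)·[-3, -1] = [-3, 0]. Then w[k] = R[1,1,k] / -3 for each k, giving w = [-3, 0] / -3 = [1, 0].

w = [1, 0]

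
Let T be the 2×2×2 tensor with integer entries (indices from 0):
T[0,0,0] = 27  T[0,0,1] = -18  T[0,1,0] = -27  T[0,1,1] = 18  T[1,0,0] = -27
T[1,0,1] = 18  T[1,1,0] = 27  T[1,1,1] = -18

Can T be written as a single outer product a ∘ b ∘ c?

If T = a ∘ b ∘ c then every fibre of T is a multiple of the corresponding factor, so read the factors off the fibres through the nonzero entry T[0,0,0] = 27.
The mode-1 fibre T[:,0,0] = [27, -27] gives a = [1, -1] (primitive direction); the mode-2 fibre T[0,:,0] = [27, -27] gives b = [1, -1]; then c[k] = T[0,0,k] / (a[0]·b[0]) = [27, -18] / 1 = [27, -18].
Expanding [1, -1] ∘ [1, -1] ∘ [27, -18] reproduces all 8 entries of T, so T = [1, -1] ∘ [1, -1] ∘ [27, -18] and rank(T) ≤ 1.
Equivalently every frontal slice T[:,:,k] is c[k] times the rank-1 matrix [1, -1] ∘ [1, -1]. So T has rank 1 (it is nonzero).

Yes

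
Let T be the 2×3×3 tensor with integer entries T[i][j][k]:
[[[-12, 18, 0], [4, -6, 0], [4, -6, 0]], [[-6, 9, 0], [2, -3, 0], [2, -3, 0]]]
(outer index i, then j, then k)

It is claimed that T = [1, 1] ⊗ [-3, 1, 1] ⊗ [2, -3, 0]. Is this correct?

Reconstruct entry (0,0,0) from the claimed factors: Σₗ aₗ[0]bₗ[0]cₗ[0] = (1)·(-3)·(2) = -6, but T[0,0,0] = -12. The claim is false.

No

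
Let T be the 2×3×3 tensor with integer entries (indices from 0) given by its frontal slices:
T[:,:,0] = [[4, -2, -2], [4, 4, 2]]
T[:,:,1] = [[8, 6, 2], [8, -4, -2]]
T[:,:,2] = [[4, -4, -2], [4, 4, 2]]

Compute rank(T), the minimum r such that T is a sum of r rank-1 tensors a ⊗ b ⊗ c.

3

Lower bound: in the mode-2 unfolding of T (rows indexed by j, columns by (i,k)) the 3×3 minor on rows j ∈ {0, 1, 2}, columns (i,k) ∈ {(0,0), (0,1), (0,2)} is det [[4, 8, 4], [-2, 6, -4], [-2, 2, -2]] = 48 ≠ 0, so that unfolding has rank ≥ 3 and hence rank(T) ≥ 3 (CP rank is at least every unfolding rank, though it can be larger).
Upper bound: T is a sum of 3 rank-1 terms, T = (1, -1) ⊗ (0, 2, 1) ⊗ (-2, 2, -2) + (1, 0) ⊗ (0, 1, 0) ⊗ (2, 2, 0) + (1, 1) ⊗ (1, 0, 0) ⊗ (4, 8, 4) (one valid choice — decompositions are not unique — normalised so each a, b is primitive with positive first nonzero entry; check it by expanding all entries), so rank(T) ≤ 3.
These bounds meet, so rank(T) = 3.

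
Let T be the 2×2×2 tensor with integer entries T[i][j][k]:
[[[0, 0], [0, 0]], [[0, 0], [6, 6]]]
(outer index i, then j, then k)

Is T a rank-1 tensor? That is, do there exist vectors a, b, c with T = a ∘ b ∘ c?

Yes

If T = a ∘ b ∘ c then every fibre of T is a multiple of the corresponding factor, so read the factors off the fibres through the nonzero entry T[1,1,0] = 6.
The mode-1 fibre T[:,1,0] = [0, 6] gives a = [0, 1] (primitive direction); the mode-2 fibre T[1,:,0] = [0, 6] gives b = [0, 1]; then c[k] = T[1,1,k] / (a[1]·b[1]) = [6, 6] / 1 = [6, 6].
Expanding [0, 1] ∘ [0, 1] ∘ [6, 6] reproduces all 8 entries of T, so T = [0, 1] ∘ [0, 1] ∘ [6, 6] and rank(T) ≤ 1.
Equivalently every frontal slice T[:,:,k] is c[k] times the rank-1 matrix [0, 1] ∘ [0, 1]. So T has rank 1 (it is nonzero).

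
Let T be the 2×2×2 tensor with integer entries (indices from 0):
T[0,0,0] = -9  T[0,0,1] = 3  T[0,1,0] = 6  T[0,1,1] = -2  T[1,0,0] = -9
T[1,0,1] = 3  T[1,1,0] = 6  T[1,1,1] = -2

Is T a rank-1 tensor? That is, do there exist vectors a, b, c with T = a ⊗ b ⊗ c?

If T = a ⊗ b ⊗ c then every fibre of T is a multiple of the corresponding factor, so read the factors off the fibres through the nonzero entry T[0,0,0] = -9.
The mode-1 fibre T[:,0,0] = [-9, -9] gives a = [1, 1] (primitive direction); the mode-2 fibre T[0,:,0] = [-9, 6] gives b = [3, -2]; then c[k] = T[0,0,k] / (a[0]·b[0]) = [-9, 3] / 3 = [-3, 1].
Expanding [1, 1] ⊗ [3, -2] ⊗ [-3, 1] reproduces all 8 entries of T, so T = [1, 1] ⊗ [3, -2] ⊗ [-3, 1] and rank(T) ≤ 1.
Equivalently every frontal slice T[:,:,k] is c[k] times the rank-1 matrix [1, 1] ⊗ [3, -2]. So T has rank 1 (it is nonzero).

Yes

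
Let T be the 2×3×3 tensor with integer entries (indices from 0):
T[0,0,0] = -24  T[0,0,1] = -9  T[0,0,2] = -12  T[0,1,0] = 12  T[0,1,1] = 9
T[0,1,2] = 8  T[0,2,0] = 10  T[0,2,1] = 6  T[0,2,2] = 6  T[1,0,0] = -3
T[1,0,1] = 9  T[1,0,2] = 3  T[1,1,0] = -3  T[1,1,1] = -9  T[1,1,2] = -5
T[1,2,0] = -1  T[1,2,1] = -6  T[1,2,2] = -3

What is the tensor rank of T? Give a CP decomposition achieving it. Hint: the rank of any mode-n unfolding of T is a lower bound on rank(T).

Lower bound: the mode-2 unfolding of T (rows indexed by j, columns by (i,k) = (0,0), (0,1), (0,2), (1,0), (1,1), (1,2)) is [[-24, -9, -12, -3, 9, 3], [12, 9, 8, -3, -9, -5], [10, 6, 6, -1, -6, -3]].
There the 2×2 minor on rows j ∈ {0, 1}, columns (i,k) ∈ {(0,0), (0,1)} is det [[-24, -9], [12, 9]] = -108 ≠ 0, so this unfolding has rank ≥ 2; CP rank is at least every unfolding rank, so rank(T) ≥ 2. (This is only a lower bound: in general the CP rank may exceed every unfolding rank, so we still need to exhibit 2 rank-1 terms summing to T.)
Upper bound — finding two terms. Write S_k = T[:,:,k] for the frontal slices: S₀ = [[-24, 12, 10], [-3, -3, -1]], S₁ = [[-9, 9, 6], [9, -9, -6]], S₂ = [[-12, 8, 6], [3, -5, -3]].
If T = a₁ ⊗ b₁ ⊗ c₁ + a₂ ⊗ b₂ ⊗ c₂ then each S_k = c₁[k]·a₁b₁ᵀ + c₂[k]·a₂b₂ᵀ. S₀ and S₁ are linearly independent, so a₁b₁ᵀ and a₂b₂ᵀ must span the same plane of matrices: they are the rank-1 matrices of the form x·S₀ + y·S₁.
The 2×2 minor of x·S₀ + y·S₁ on rows {0,1}, columns {0,1} is 108·x² + 162·xy = 54·(2·x + 3·y)(x), vanishing at (x:y) = (3:-2) and (0:1).
M₁ = 3·S₀ − 2·S₁ = [[-54, 18, 18], [-27, 9, 9]] = (-9)·[2, 1][3, -1, -1]ᵀ and M₂ = S₁ = [[-9, 9, 6], [9, -9, -6]] = (-3)·[1, -1][3, -3, -2]ᵀ, so take a₁ = [2, 1], b₁ = [3, -1, -1], a₂ = [1, -1], b₂ = [3, -3, -2].
Each slice is an integer combination of E₁ = a₁b₁ᵀ and E₂ = a₂b₂ᵀ: S₀ = −3·E₁ − 2·E₂, S₁ = −3·E₂, S₂ = −E₁ − 2·E₂; reading off coefficients, c₁ = [-3, 0, -1] and c₂ = [-2, -3, -2].
Hence T = [2, 1] ⊗ [3, -1, -1] ⊗ [-3, 0, -1] + [1, -1] ⊗ [3, -3, -2] ⊗ [-2, -3, -2], so rank(T) ≤ 2.
These bounds meet, so rank(T) = 2.
Check entry T[1,1,2] = -5: (1)·(-1)·(-1) + (-1)·(-3)·(-2) = -5.

rank(T) = 2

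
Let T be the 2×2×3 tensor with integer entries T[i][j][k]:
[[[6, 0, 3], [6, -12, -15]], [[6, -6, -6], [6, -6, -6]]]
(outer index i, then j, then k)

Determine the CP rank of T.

Lower bound: the mode-2 unfolding of T (rows indexed by j, columns by (i,k) = (0,0), (0,1), (0,2), (1,0), (1,1), (1,2)) is [[6, 0, 3, 6, -6, -6], [6, -12, -15, 6, -6, -6]].
There the 2×2 minor on rows j ∈ {0, 1}, columns (i,k) ∈ {(0,0), (0,1)} is det [[6, 0], [6, -12]] = -72 ≠ 0, so this unfolding has rank ≥ 2; CP rank is at least every unfolding rank, so rank(T) ≥ 2. (This is only a lower bound: in general the CP rank may exceed every unfolding rank, so we still need to exhibit 2 rank-1 terms summing to T.)
Upper bound — finding two terms. Write S_k = T[:,:,k] for the frontal slices: S₀ = [[6, 6], [6, 6]], S₁ = [[0, -12], [-6, -6]], S₂ = [[3, -15], [-6, -6]].
If T = a₁ ⊗ b₁ ⊗ c₁ + a₂ ⊗ b₂ ⊗ c₂ then each S_k = c₁[k]·a₁b₁ᵀ + c₂[k]·a₂b₂ᵀ. S₀ and S₁ are linearly independent, so a₁b₁ᵀ and a₂b₂ᵀ must span the same plane of matrices: they are the rank-1 matrices of the form x·S₀ + y·S₁.
det(x·S₀ + y·S₁) is 72·xy − 72·y² = 72·(x − y)(y), vanishing at (x:y) = (1:1) and (1:0).
M₁ = S₀ + S₁ = [[6, -6], [0, 0]] = 6·[1, 0][1, -1]ᵀ and M₂ = S₀ = [[6, 6], [6, 6]] = 6·[1, 1][1, 1]ᵀ, so take a₁ = [1, 0], b₁ = [1, -1], a₂ = [1, 1], b₂ = [1, 1].
Each slice is an integer combination of E₁ = a₁b₁ᵀ and E₂ = a₂b₂ᵀ: S₀ = 6·E₂, S₁ = 6·E₁ − 6·E₂, S₂ = 9·E₁ − 6·E₂; reading off coefficients, c₁ = [0, 6, 9] and c₂ = [6, -6, -6].
Hence T = [1, 0] ⊗ [1, -1] ⊗ [0, 6, 9] + [1, 1] ⊗ [1, 1] ⊗ [6, -6, -6], so rank(T) ≤ 2.
These bounds meet, so rank(T) = 2.

2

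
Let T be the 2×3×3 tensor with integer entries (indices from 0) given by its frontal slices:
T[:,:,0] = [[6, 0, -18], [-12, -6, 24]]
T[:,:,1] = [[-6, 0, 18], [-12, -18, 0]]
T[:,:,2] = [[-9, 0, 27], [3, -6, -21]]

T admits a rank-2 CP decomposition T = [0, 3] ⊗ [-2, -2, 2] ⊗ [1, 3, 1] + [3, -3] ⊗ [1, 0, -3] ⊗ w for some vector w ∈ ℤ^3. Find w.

Subtract the known terms from T to get the rank-1 residual R = [3, -3] ⊗ [1, 0, -3] ⊗ w, so R[i,j,k] = a[i]·b[j]·w[k]. Pick indices with nonzero a[0]·b[0] = (3)·(1) = 3. Only the fibre through (0,0,·) is needed: R[0,0,:] = T[0,0,:] − Σₗ aₗ[0]bₗ[0]cₗ = [6, -6, -9] − (0)·(-2)·[1, 3, 1] = [6, -6, -9]. Then w[k] = R[0,0,k] / 3 for each k, giving w = [6, -6, -9] / 3 = [2, -2, -3].

w = [2, -2, -3]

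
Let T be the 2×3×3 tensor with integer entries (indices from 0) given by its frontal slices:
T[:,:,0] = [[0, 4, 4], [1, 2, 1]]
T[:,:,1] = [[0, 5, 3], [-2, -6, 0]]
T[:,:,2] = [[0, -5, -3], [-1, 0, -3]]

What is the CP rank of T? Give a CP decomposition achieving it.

Lower bound: the mode-3 unfolding of T (rows indexed by k, columns by (i,j) = (0,0), (0,1), (0,2), (1,0), (1,1), (1,2)) is [[0, 4, 4, 1, 2, 1], [0, 5, 3, -2, -6, 0], [0, -5, -3, -1, 0, -3]].
There the 3×3 minor on rows k ∈ {0, 1, 2}, columns (i,j) ∈ {(0,1), (0,2), (1,0)} is det [[4, 4, 1], [5, 3, -2], [-5, -3, -1]] = 24 ≠ 0, so this unfolding has rank ≥ 3; CP rank is at least every unfolding rank, so rank(T) ≥ 3. (Unfolding ranks only ever bound the CP rank from below — rank(T) can be strictly larger than all of them — so the matching upper bound has to come from an explicit 3-term decomposition.)
Upper bound: T is a sum of 3 rank-1 terms, T = (0, 1) ⊗ (1, 2, 1) ⊗ (1, -2, -1) + (1, -2) ⊗ (0, 1, -1) ⊗ (0, 1, -1) + (1, 0) ⊗ (0, 1, 1) ⊗ (4, 4, -4) (written with every a and b primitive with positive leading entry and the scale carried by c; CP decompositions are not unique, and this one is verified by expanding entrywise), so rank(T) ≤ 3.
These bounds meet, so rank(T) = 3.

rank(T) = 3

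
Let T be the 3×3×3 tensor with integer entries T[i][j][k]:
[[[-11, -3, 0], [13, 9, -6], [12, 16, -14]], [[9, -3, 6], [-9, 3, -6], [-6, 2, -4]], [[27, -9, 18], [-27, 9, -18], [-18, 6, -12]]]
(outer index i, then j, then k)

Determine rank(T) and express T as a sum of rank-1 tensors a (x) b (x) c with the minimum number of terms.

rank(T) = 2

Lower bound: the mode-2 unfolding of T (rows indexed by j, columns by (i,k) = (0,0), (0,1), (0,2), (1,0), (1,1), (1,2), (2,0), (2,1), (2,2)) is [[-11, -3, 0, 9, -3, 6, 27, -9, 18], [13, 9, -6, -9, 3, -6, -27, 9, -18], [12, 16, -14, -6, 2, -4, -18, 6, -12]].
There the 2×2 minor on rows j ∈ {0, 1}, columns (i,k) ∈ {(0,0), (0,1)} is det [[-11, -3], [13, 9]] = -60 ≠ 0, so this unfolding has rank ≥ 2; CP rank is at least every unfolding rank, so rank(T) ≥ 2. (Flattening ranks never certify an upper bound on CP rank; for that we must actually write T with 2 rank-1 terms.)
Upper bound — finding two terms. Write S_k = T[:,:,k] for the frontal slices: S₀ = [[-11, 13, 12], [9, -9, -6], [27, -27, -18]], S₁ = [[-3, 9, 16], [-3, 3, 2], [-9, 9, 6]], S₂ = [[0, -6, -14], [6, -6, -4], [18, -18, -12]].
If T = a₁ (x) b₁ (x) c₁ + a₂ (x) b₂ (x) c₂ then each S_k = c₁[k]·a₁b₁ᵀ + c₂[k]·a₂b₂ᵀ. S₀ and S₁ are linearly independent, so a₁b₁ᵀ and a₂b₂ᵀ must span the same plane of matrices: they are the rank-1 matrices of the form x·S₀ + y·S₁.
The 2×2 minor of x·S₀ + y·S₁ on rows {0,1}, columns {0,1} is −18·x² − 48·xy + 18·y² = (-6)·(x + 3·y)(3·x − y), vanishing at (x:y) = (3:-1) and (1:3).
M₁ = 3·S₀ − S₁ = [[-30, 30, 20], [30, -30, -20], [90, -90, -60]] = (-10)·(1, -1, -3)(3, -3, -2)ᵀ and M₂ = S₀ + 3·S₁ = [[-20, 40, 60], [0, 0, 0], [0, 0, 0]] = (-20)·(1, 0, 0)(1, -2, -3)ᵀ, so take a₁ = (1, -1, -3), b₁ = (3, -3, -2), a₂ = (1, 0, 0), b₂ = (1, -2, -3).
Each slice is an integer combination of E₁ = a₁b₁ᵀ and E₂ = a₂b₂ᵀ: S₀ = −3·E₁ − 2·E₂, S₁ = E₁ − 6·E₂, S₂ = −2·E₁ + 6·E₂; reading off coefficients, c₁ = (-3, 1, -2) and c₂ = (-2, -6, 6).
Hence T = (1, -1, -3) (x) (3, -3, -2) (x) (-3, 1, -2) + (1, 0, 0) (x) (1, -2, -3) (x) (-2, -6, 6), so rank(T) ≤ 2.
These bounds meet, so rank(T) = 2.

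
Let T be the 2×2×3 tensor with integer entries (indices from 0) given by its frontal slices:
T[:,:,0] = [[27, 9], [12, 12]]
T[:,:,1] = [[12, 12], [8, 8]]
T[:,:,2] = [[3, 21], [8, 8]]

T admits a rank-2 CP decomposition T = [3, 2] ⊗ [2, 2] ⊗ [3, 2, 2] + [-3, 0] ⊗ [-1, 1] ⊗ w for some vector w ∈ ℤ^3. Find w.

w = [3, 0, -3]

Subtract the known terms from T to get the rank-1 residual R = [-3, 0] ⊗ [-1, 1] ⊗ w, so R[i,j,k] = a[i]·b[j]·w[k]. Pick indices with nonzero a[0]·b[0] = (-3)·(-1) = 3. Only the fibre through (0,0,·) is needed: R[0,0,:] = T[0,0,:] − Σₗ aₗ[0]bₗ[0]cₗ = [27, 12, 3] − (3)·(2)·[3, 2, 2] = [9, 0, -9]. Then w[k] = R[0,0,k] / 3 for each k, giving w = [9, 0, -9] / 3 = [3, 0, -3].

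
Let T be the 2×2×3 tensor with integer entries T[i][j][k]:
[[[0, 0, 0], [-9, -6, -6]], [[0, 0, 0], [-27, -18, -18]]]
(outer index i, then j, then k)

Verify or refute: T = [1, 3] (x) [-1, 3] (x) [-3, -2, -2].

No

Reconstruct entry (0,0,0) from the claimed factors: Σₗ aₗ[0]bₗ[0]cₗ[0] = (1)·(-1)·(-3) = 3, but T[0,0,0] = 0. The claim is false.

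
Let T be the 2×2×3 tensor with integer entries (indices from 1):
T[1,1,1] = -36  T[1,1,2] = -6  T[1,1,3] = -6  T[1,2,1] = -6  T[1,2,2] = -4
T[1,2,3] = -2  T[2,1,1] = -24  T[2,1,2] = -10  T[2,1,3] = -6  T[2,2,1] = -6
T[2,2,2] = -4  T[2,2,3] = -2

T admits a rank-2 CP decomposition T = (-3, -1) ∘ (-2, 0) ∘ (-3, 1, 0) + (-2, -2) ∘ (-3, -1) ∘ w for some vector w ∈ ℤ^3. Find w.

w = (-3, -2, -1)

Subtract the known terms from T to get the rank-1 residual R = (-2, -2) ∘ (-3, -1) ∘ w, so R[i,j,k] = a[i]·b[j]·w[k]. Pick indices with nonzero a[1]·b[1] = (-2)·(-3) = 6. Only the fibre through (1,1,·) is needed: R[1,1,:] = T[1,1,:] − Σₗ aₗ[1]bₗ[1]cₗ = [-36, -6, -6] − (-3)·(-2)·(-3, 1, 0) = [-18, -12, -6]. Then w[k] = R[1,1,k] / 6 for each k, giving w = [-18, -12, -6] / 6 = (-3, -2, -1).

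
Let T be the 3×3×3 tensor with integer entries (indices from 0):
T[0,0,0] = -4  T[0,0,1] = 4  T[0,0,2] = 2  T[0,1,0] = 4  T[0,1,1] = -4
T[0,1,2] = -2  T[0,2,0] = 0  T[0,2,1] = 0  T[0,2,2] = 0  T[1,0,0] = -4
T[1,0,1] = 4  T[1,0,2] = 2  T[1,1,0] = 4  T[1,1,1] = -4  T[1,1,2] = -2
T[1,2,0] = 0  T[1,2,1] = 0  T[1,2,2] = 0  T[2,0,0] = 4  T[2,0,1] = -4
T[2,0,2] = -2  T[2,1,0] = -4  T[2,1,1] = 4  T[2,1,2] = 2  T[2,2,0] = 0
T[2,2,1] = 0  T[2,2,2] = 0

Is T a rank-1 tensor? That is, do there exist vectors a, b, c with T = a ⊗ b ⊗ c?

If T = a ⊗ b ⊗ c then every fibre of T is a multiple of the corresponding factor, so read the factors off the fibres through the nonzero entry T[0,0,0] = -4.
The mode-1 fibre T[:,0,0] = [-4, -4, 4] gives a = [1, 1, -1] (primitive direction); the mode-2 fibre T[0,:,0] = [-4, 4, 0] gives b = [1, -1, 0]; then c[k] = T[0,0,k] / (a[0]·b[0]) = [-4, 4, 2] / 1 = [-4, 4, 2].
Expanding [1, 1, -1] ⊗ [1, -1, 0] ⊗ [-4, 4, 2] reproduces all 27 entries of T, so T = [1, 1, -1] ⊗ [1, -1, 0] ⊗ [-4, 4, 2] and rank(T) ≤ 1.
Equivalently every frontal slice T[:,:,k] is c[k] times the rank-1 matrix [1, 1, -1] ⊗ [1, -1, 0]. So T has rank 1 (it is nonzero).

Yes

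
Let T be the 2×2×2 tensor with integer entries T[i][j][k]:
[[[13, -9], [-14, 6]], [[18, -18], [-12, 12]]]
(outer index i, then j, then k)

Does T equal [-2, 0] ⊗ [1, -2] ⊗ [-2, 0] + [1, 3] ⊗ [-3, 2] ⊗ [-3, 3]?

No

Reconstruct entry (1,0,0) from the claimed factors: Σₗ aₗ[1]bₗ[0]cₗ[0] = (0)·(1)·(-2) + (3)·(-3)·(-3) = 27, but T[1,0,0] = 18. The claim is false.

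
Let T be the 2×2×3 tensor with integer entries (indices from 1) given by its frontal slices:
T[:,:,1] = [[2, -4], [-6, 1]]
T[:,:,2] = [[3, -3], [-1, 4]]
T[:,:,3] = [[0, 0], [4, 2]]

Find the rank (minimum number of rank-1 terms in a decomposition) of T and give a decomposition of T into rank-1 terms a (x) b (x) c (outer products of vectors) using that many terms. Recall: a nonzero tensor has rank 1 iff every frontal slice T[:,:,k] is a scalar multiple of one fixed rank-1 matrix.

Lower bound: the mode-3 unfolding of T (rows indexed by k, columns by (i,j) = (1,1), (1,2), (2,1), (2,2)) is [[2, -4, -6, 1], [3, -3, -1, 4], [0, 0, 4, 2]].
There the 3×3 minor on rows k ∈ {1, 2, 3}, columns (i,j) ∈ {(1,1), (1,2), (2,1)} is det [[2, -4, -6], [3, -3, -1], [0, 0, 4]] = 24 ≠ 0, so this unfolding has rank ≥ 3; CP rank is at least every unfolding rank, so rank(T) ≥ 3. (This is only a lower bound: in general the CP rank may exceed every unfolding rank, so we still need to exhibit 3 rank-1 terms summing to T.)
Upper bound: T is a sum of 3 rank-1 terms, T = [1, -1] (x) [1, -1] (x) [4, 2, -2] + [1, 1] (x) [1, 1] (x) [-2, 1, 2] + [2, -1] (x) [0, 1] (x) [1, -1, -2] (written with every a and b primitive with positive leading entry and the scale carried by c; CP decompositions are not unique, and this one is verified by expanding entrywise), so rank(T) ≤ 3.
These bounds meet, so rank(T) = 3.
Check entry T[1,1,3] = 0: (1)·(1)·(-2) + (1)·(1)·(2) + (2)·(0)·(-2) = 0.

rank(T) = 3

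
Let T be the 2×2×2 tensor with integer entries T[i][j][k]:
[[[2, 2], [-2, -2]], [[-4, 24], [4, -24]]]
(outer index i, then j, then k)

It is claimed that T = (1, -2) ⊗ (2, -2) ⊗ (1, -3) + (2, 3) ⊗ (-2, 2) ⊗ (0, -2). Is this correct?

Reconstruct entrywise from the claimed factors. For example, T[1,0,1] = 24 and Σₗ aₗ[1]bₗ[0]cₗ[1] = (-2)·(2)·(-3) + (3)·(-2)·(-2) = 24; checking all 8 entries, every one matches. The claim holds.

Yes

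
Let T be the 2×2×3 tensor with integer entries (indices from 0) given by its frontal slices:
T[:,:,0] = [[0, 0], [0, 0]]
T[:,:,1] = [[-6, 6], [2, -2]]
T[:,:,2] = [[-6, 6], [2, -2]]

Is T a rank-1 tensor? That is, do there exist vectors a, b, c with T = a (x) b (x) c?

Yes

The mode-1 fibre T[:,0,1] = [-6, 2] gives a = [3, -1] (primitive direction); the mode-2 fibre T[0,:,1] = [-6, 6] gives b = [1, -1]; then c[k] = T[0,0,k] / (a[0]·b[0]) = [0, -6, -6] / 3 = [0, -2, -2].
Expanding [3, -1] (x) [1, -1] (x) [0, -2, -2] reproduces all 12 entries of T, so T = [3, -1] (x) [1, -1] (x) [0, -2, -2] and rank(T) ≤ 1.
Equivalently every frontal slice T[:,:,k] is c[k] times the rank-1 matrix [3, -1] (x) [1, -1]. So T has rank 1 (it is nonzero).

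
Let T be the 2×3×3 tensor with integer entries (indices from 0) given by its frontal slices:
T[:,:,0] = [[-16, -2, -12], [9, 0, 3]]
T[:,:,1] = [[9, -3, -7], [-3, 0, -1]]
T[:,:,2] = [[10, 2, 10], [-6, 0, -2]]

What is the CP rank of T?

2

Lower bound: the mode-1 unfolding of T (rows indexed by i, columns by (j,k) = (0,0), (0,1), (0,2), (1,0), (1,1), (1,2), (2,0), (2,1), (2,2)) is [[-16, 9, 10, -2, -3, 2, -12, -7, 10], [9, -3, -6, 0, 0, 0, 3, -1, -2]].
There the 2×2 minor on rows i ∈ {0, 1}, columns (j,k) ∈ {(0,0), (0,1)} is det [[-16, 9], [9, -3]] = -33 ≠ 0, so this unfolding has rank ≥ 2; CP rank is at least every unfolding rank, so rank(T) ≥ 2. (Flattening ranks never certify an upper bound on CP rank; for that we must actually write T with 2 rank-1 terms.)
Upper bound — finding two terms. Write S_k = T[:,:,k] for the frontal slices: S₀ = [[-16, -2, -12], [9, 0, 3]], S₁ = [[9, -3, -7], [-3, 0, -1]], S₂ = [[10, 2, 10], [-6, 0, -2]].
If T = a₁ ⊗ b₁ ⊗ c₁ + a₂ ⊗ b₂ ⊗ c₂ then each S_k = c₁[k]·a₁b₁ᵀ + c₂[k]·a₂b₂ᵀ. S₀ and S₁ are linearly independent, so a₁b₁ᵀ and a₂b₂ᵀ must span the same plane of matrices: they are the rank-1 matrices of the form x·S₀ + y·S₁.
The 2×2 minor of x·S₀ + y·S₁ on rows {0,1}, columns {0,1} is 18·x² + 21·xy − 9·y² = 3·(2·x + 3·y)(3·x − y), vanishing at (x:y) = (3:-2) and (1:3).
M₁ = 3·S₀ − 2·S₁ = [[-66, 0, -22], [33, 0, 11]] = (-11)·[2, -1][3, 0, 1]ᵀ and M₂ = S₀ + 3·S₁ = [[11, -11, -33], [0, 0, 0]] = 11·[1, 0][1, -1, -3]ᵀ, so take a₁ = [2, -1], b₁ = [3, 0, 1], a₂ = [1, 0], b₂ = [1, -1, -3].
Each slice is an integer combination of E₁ = a₁b₁ᵀ and E₂ = a₂b₂ᵀ: S₀ = −3·E₁ + 2·E₂, S₁ = E₁ + 3·E₂, S₂ = 2·E₁ − 2·E₂; reading off coefficients, c₁ = [-3, 1, 2] and c₂ = [2, 3, -2].
Hence T = [2, -1] ⊗ [3, 0, 1] ⊗ [-3, 1, 2] + [1, 0] ⊗ [1, -1, -3] ⊗ [2, 3, -2], so rank(T) ≤ 2.
These bounds meet, so rank(T) = 2.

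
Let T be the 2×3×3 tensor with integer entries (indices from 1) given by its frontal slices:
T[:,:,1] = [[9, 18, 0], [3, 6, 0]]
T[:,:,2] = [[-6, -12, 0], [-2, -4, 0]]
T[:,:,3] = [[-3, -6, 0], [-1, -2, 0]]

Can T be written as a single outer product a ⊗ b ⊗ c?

Yes

If T = a ⊗ b ⊗ c then every fibre of T is a multiple of the corresponding factor, so read the factors off the fibres through the nonzero entry T[1,1,1] = 9.
The mode-1 fibre T[:,1,1] = [9, 3] gives a = [3, 1] (primitive direction); the mode-2 fibre T[1,:,1] = [9, 18, 0] gives b = [1, 2, 0]; then c[k] = T[1,1,k] / (a[1]·b[1]) = [9, -6, -3] / 3 = [3, -2, -1].
Expanding [3, 1] ⊗ [1, 2, 0] ⊗ [3, -2, -1] reproduces all 18 entries of T, so T = [3, 1] ⊗ [1, 2, 0] ⊗ [3, -2, -1] and rank(T) ≤ 1.
Equivalently every frontal slice T[:,:,k] is c[k] times the rank-1 matrix [3, 1] ⊗ [1, 2, 0]. So T has rank 1 (it is nonzero).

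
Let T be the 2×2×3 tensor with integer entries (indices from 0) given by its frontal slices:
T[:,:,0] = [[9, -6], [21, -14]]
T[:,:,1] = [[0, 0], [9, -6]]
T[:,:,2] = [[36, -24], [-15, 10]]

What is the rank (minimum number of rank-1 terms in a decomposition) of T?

Lower bound: the mode-1 unfolding of T (rows indexed by i, columns by (j,k) = (0,0), (0,1), (0,2), (1,0), (1,1), (1,2)) is [[9, 0, 36, -6, 0, -24], [21, 9, -15, -14, -6, 10]].
There the 2×2 minor on rows i ∈ {0, 1}, columns (j,k) ∈ {(0,0), (0,1)} is det [[9, 0], [21, 9]] = 81 ≠ 0, so this unfolding has rank ≥ 2; CP rank is at least every unfolding rank, so rank(T) ≥ 2. (Unfolding ranks only ever bound the CP rank from below — rank(T) can be strictly larger than all of them — so the matching upper bound has to come from an explicit 2-term decomposition.)
Upper bound — finding two terms. Every mode-2 slice of T is a multiple of one matrix: T[:,j,:] = b[j]·M with b = [3, -2] and M = [[3, 0, 12], [7, 3, -5]] (rows indexed by i, columns by k). So it suffices to write M as a sum of two rank-1 matrices.
Splitting M by its rows (i = 0, 1), M = [1, 0][3, 0, 12]ᵀ + [0, 1][7, 3, -5]ᵀ.
Hence T = [1, 0] ⊗ [3, -2] ⊗ [3, 0, 12] + [0, 1] ⊗ [3, -2] ⊗ [7, 3, -5], so rank(T) ≤ 2.
These bounds meet, so rank(T) = 2.

2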